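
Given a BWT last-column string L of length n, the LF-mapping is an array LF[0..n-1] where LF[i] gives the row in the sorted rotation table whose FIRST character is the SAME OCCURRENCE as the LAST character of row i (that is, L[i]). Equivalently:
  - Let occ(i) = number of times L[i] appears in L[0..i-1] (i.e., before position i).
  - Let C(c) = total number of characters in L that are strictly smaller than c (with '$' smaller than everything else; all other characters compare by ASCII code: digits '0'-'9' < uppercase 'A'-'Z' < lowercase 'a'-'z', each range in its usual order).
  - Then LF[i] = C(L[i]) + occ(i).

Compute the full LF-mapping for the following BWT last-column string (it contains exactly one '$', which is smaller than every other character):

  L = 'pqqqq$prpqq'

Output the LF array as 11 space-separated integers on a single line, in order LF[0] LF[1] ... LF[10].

Char counts: '$':1, 'p':3, 'q':6, 'r':1
C (first-col start): C('$')=0, C('p')=1, C('q')=4, C('r')=10
L[0]='p': occ=0, LF[0]=C('p')+0=1+0=1
L[1]='q': occ=0, LF[1]=C('q')+0=4+0=4
L[2]='q': occ=1, LF[2]=C('q')+1=4+1=5
L[3]='q': occ=2, LF[3]=C('q')+2=4+2=6
L[4]='q': occ=3, LF[4]=C('q')+3=4+3=7
L[5]='$': occ=0, LF[5]=C('$')+0=0+0=0
L[6]='p': occ=1, LF[6]=C('p')+1=1+1=2
L[7]='r': occ=0, LF[7]=C('r')+0=10+0=10
L[8]='p': occ=2, LF[8]=C('p')+2=1+2=3
L[9]='q': occ=4, LF[9]=C('q')+4=4+4=8
L[10]='q': occ=5, LF[10]=C('q')+5=4+5=9

Answer: 1 4 5 6 7 0 2 10 3 8 9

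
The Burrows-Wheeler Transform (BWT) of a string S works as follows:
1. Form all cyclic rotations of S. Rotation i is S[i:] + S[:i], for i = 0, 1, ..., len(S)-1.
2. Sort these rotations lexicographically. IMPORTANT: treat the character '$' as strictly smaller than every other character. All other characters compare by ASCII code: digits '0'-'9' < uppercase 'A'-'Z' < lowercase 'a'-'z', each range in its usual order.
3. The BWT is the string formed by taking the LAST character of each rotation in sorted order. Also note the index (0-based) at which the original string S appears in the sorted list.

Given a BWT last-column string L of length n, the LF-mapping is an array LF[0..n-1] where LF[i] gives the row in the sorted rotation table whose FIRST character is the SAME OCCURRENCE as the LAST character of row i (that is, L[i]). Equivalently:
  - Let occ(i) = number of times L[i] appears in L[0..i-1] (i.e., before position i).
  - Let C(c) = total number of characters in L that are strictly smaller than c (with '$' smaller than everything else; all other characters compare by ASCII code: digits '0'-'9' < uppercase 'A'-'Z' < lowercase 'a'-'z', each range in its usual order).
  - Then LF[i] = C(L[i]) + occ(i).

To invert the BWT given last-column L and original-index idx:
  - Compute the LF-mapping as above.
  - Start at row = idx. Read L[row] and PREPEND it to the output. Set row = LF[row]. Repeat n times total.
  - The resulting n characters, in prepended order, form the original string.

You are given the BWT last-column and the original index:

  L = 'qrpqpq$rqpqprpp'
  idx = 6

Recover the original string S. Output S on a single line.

LF mapping: 7 12 1 8 2 9 0 13 10 3 11 4 14 5 6
Walk LF starting at row 6, prepending L[row]:
  step 1: row=6, L[6]='$', prepend. Next row=LF[6]=0
  step 2: row=0, L[0]='q', prepend. Next row=LF[0]=7
  step 3: row=7, L[7]='r', prepend. Next row=LF[7]=13
  step 4: row=13, L[13]='p', prepend. Next row=LF[13]=5
  step 5: row=5, L[5]='q', prepend. Next row=LF[5]=9
  step 6: row=9, L[9]='p', prepend. Next row=LF[9]=3
  step 7: row=3, L[3]='q', prepend. Next row=LF[3]=8
  step 8: row=8, L[8]='q', prepend. Next row=LF[8]=10
  step 9: row=10, L[10]='q', prepend. Next row=LF[10]=11
  step 10: row=11, L[11]='p', prepend. Next row=LF[11]=4
  step 11: row=4, L[4]='p', prepend. Next row=LF[4]=2
  step 12: row=2, L[2]='p', prepend. Next row=LF[2]=1
  step 13: row=1, L[1]='r', prepend. Next row=LF[1]=12
  step 14: row=12, L[12]='r', prepend. Next row=LF[12]=14
  step 15: row=14, L[14]='p', prepend. Next row=LF[14]=6
Reversed output: prrpppqqqpqprq$

Answer: prrpppqqqpqprq$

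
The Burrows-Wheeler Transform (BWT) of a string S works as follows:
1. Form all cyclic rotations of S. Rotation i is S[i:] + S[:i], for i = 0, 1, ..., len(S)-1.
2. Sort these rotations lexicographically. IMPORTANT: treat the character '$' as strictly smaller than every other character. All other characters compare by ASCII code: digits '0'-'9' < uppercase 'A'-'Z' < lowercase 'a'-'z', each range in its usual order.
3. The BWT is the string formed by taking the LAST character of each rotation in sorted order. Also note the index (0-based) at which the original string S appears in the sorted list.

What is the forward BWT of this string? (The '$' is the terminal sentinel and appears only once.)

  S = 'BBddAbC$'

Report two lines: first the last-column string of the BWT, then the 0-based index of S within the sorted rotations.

All 8 rotations (rotation i = S[i:]+S[:i]):
  rot[0] = BBddAbC$
  rot[1] = BddAbC$B
  rot[2] = ddAbC$BB
  rot[3] = dAbC$BBd
  rot[4] = AbC$BBdd
  rot[5] = bC$BBddA
  rot[6] = C$BBddAb
  rot[7] = $BBddAbC
Sorted (with $ < everything):
  sorted[0] = $BBddAbC  (last char: 'C')
  sorted[1] = AbC$BBdd  (last char: 'd')
  sorted[2] = BBddAbC$  (last char: '$')
  sorted[3] = BddAbC$B  (last char: 'B')
  sorted[4] = C$BBddAb  (last char: 'b')
  sorted[5] = bC$BBddA  (last char: 'A')
  sorted[6] = dAbC$BBd  (last char: 'd')
  sorted[7] = ddAbC$BB  (last char: 'B')
Last column: Cd$BbAdB
Original string S is at sorted index 2

Answer: Cd$BbAdB
2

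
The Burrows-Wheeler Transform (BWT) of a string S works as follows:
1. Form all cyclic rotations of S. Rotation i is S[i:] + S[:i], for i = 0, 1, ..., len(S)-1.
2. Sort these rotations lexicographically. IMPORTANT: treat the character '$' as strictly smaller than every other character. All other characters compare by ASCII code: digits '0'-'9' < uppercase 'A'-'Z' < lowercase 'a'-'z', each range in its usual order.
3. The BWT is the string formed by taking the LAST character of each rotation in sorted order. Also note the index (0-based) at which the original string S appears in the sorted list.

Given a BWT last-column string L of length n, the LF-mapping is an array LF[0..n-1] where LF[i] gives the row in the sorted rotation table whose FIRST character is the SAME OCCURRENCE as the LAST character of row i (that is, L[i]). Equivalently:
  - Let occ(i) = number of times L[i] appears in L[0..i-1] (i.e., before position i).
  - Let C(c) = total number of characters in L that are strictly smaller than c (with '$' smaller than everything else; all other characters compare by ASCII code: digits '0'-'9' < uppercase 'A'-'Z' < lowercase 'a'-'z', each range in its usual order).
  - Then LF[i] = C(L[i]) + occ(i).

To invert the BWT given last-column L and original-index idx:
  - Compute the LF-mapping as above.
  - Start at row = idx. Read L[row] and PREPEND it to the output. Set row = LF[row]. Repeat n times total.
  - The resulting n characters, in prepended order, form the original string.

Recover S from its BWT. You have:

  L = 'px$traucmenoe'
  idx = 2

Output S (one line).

Answer: counterexamp$

Derivation:
LF mapping: 8 12 0 10 9 1 11 2 5 3 6 7 4
Walk LF starting at row 2, prepending L[row]:
  step 1: row=2, L[2]='$', prepend. Next row=LF[2]=0
  step 2: row=0, L[0]='p', prepend. Next row=LF[0]=8
  step 3: row=8, L[8]='m', prepend. Next row=LF[8]=5
  step 4: row=5, L[5]='a', prepend. Next row=LF[5]=1
  step 5: row=1, L[1]='x', prepend. Next row=LF[1]=12
  step 6: row=12, L[12]='e', prepend. Next row=LF[12]=4
  step 7: row=4, L[4]='r', prepend. Next row=LF[4]=9
  step 8: row=9, L[9]='e', prepend. Next row=LF[9]=3
  step 9: row=3, L[3]='t', prepend. Next row=LF[3]=10
  step 10: row=10, L[10]='n', prepend. Next row=LF[10]=6
  step 11: row=6, L[6]='u', prepend. Next row=LF[6]=11
  step 12: row=11, L[11]='o', prepend. Next row=LF[11]=7
  step 13: row=7, L[7]='c', prepend. Next row=LF[7]=2
Reversed output: counterexamp$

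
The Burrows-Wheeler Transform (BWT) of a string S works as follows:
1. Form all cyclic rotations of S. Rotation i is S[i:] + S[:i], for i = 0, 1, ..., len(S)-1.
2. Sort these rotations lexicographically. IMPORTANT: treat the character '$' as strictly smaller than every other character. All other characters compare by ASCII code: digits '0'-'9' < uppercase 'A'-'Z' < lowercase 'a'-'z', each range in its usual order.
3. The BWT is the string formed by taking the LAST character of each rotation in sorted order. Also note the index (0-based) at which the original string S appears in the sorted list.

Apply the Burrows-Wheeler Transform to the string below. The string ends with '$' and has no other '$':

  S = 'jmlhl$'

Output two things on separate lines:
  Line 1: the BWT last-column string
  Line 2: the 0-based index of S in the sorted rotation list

Answer: ll$hmj
2

Derivation:
All 6 rotations (rotation i = S[i:]+S[:i]):
  rot[0] = jmlhl$
  rot[1] = mlhl$j
  rot[2] = lhl$jm
  rot[3] = hl$jml
  rot[4] = l$jmlh
  rot[5] = $jmlhl
Sorted (with $ < everything):
  sorted[0] = $jmlhl  (last char: 'l')
  sorted[1] = hl$jml  (last char: 'l')
  sorted[2] = jmlhl$  (last char: '$')
  sorted[3] = l$jmlh  (last char: 'h')
  sorted[4] = lhl$jm  (last char: 'm')
  sorted[5] = mlhl$j  (last char: 'j')
Last column: ll$hmj
Original string S is at sorted index 2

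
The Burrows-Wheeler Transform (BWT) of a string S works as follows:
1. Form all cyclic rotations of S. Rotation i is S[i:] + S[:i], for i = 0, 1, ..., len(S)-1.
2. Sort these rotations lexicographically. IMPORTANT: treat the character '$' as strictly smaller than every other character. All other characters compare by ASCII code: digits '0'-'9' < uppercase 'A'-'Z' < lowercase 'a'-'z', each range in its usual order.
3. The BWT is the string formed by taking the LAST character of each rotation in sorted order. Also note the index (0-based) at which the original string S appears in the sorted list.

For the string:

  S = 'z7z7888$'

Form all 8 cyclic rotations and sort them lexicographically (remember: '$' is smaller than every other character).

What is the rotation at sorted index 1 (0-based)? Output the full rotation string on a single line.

All 8 rotations (rotation i = S[i:]+S[:i]):
  rot[0] = z7z7888$
  rot[1] = 7z7888$z
  rot[2] = z7888$z7
  rot[3] = 7888$z7z
  rot[4] = 888$z7z7
  rot[5] = 88$z7z78
  rot[6] = 8$z7z788
  rot[7] = $z7z7888
Sorted (with $ < everything):
  sorted[0] = $z7z7888
  sorted[1] = 7888$z7z
  sorted[2] = 7z7888$z
  sorted[3] = 8$z7z788
  sorted[4] = 88$z7z78
  sorted[5] = 888$z7z7
  sorted[6] = z7888$z7
  sorted[7] = z7z7888$
sorted[1] = 7888$z7z

Answer: 7888$z7z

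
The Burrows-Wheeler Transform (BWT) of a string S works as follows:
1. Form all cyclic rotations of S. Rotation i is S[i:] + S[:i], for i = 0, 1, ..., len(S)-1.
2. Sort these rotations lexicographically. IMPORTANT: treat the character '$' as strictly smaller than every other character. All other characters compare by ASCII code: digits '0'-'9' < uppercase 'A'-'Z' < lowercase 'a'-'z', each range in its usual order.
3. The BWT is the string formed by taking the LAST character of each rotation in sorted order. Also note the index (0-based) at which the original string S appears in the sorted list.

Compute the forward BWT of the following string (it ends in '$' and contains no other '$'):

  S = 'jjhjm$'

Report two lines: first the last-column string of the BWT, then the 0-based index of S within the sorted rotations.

All 6 rotations (rotation i = S[i:]+S[:i]):
  rot[0] = jjhjm$
  rot[1] = jhjm$j
  rot[2] = hjm$jj
  rot[3] = jm$jjh
  rot[4] = m$jjhj
  rot[5] = $jjhjm
Sorted (with $ < everything):
  sorted[0] = $jjhjm  (last char: 'm')
  sorted[1] = hjm$jj  (last char: 'j')
  sorted[2] = jhjm$j  (last char: 'j')
  sorted[3] = jjhjm$  (last char: '$')
  sorted[4] = jm$jjh  (last char: 'h')
  sorted[5] = m$jjhj  (last char: 'j')
Last column: mjj$hj
Original string S is at sorted index 3

Answer: mjj$hj
3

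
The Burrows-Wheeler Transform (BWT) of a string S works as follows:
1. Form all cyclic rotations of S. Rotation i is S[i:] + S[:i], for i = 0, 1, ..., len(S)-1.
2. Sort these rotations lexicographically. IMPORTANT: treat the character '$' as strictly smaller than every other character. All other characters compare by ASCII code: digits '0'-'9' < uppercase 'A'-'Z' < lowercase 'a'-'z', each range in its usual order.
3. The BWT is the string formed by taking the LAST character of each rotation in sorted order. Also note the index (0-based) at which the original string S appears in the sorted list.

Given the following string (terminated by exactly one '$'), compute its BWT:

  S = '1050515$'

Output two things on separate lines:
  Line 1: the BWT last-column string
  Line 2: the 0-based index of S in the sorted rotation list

All 8 rotations (rotation i = S[i:]+S[:i]):
  rot[0] = 1050515$
  rot[1] = 050515$1
  rot[2] = 50515$10
  rot[3] = 0515$105
  rot[4] = 515$1050
  rot[5] = 15$10505
  rot[6] = 5$105051
  rot[7] = $1050515
Sorted (with $ < everything):
  sorted[0] = $1050515  (last char: '5')
  sorted[1] = 050515$1  (last char: '1')
  sorted[2] = 0515$105  (last char: '5')
  sorted[3] = 1050515$  (last char: '$')
  sorted[4] = 15$10505  (last char: '5')
  sorted[5] = 5$105051  (last char: '1')
  sorted[6] = 50515$10  (last char: '0')
  sorted[7] = 515$1050  (last char: '0')
Last column: 515$5100
Original string S is at sorted index 3

Answer: 515$5100
3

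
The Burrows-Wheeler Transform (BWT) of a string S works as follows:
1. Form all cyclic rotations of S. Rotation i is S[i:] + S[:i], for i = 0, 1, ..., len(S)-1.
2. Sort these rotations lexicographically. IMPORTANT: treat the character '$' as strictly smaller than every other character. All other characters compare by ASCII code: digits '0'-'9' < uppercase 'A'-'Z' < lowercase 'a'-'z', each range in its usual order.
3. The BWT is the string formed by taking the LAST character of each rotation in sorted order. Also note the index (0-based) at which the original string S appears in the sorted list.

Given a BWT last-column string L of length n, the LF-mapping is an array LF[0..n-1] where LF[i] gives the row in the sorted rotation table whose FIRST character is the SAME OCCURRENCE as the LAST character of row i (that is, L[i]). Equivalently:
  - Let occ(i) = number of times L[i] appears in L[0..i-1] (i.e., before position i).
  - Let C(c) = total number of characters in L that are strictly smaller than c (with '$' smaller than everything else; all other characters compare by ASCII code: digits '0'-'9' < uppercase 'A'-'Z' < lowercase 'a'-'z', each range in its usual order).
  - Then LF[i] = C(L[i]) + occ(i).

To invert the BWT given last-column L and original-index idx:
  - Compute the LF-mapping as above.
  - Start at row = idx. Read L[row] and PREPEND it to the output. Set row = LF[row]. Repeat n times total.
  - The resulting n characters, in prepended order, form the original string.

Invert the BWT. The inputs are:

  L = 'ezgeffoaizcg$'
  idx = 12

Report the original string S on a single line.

Answer: zigzagcoffee$

Derivation:
LF mapping: 3 11 7 4 5 6 10 1 9 12 2 8 0
Walk LF starting at row 12, prepending L[row]:
  step 1: row=12, L[12]='$', prepend. Next row=LF[12]=0
  step 2: row=0, L[0]='e', prepend. Next row=LF[0]=3
  step 3: row=3, L[3]='e', prepend. Next row=LF[3]=4
  step 4: row=4, L[4]='f', prepend. Next row=LF[4]=5
  step 5: row=5, L[5]='f', prepend. Next row=LF[5]=6
  step 6: row=6, L[6]='o', prepend. Next row=LF[6]=10
  step 7: row=10, L[10]='c', prepend. Next row=LF[10]=2
  step 8: row=2, L[2]='g', prepend. Next row=LF[2]=7
  step 9: row=7, L[7]='a', prepend. Next row=LF[7]=1
  step 10: row=1, L[1]='z', prepend. Next row=LF[1]=11
  step 11: row=11, L[11]='g', prepend. Next row=LF[11]=8
  step 12: row=8, L[8]='i', prepend. Next row=LF[8]=9
  step 13: row=9, L[9]='z', prepend. Next row=LF[9]=12
Reversed output: zigzagcoffee$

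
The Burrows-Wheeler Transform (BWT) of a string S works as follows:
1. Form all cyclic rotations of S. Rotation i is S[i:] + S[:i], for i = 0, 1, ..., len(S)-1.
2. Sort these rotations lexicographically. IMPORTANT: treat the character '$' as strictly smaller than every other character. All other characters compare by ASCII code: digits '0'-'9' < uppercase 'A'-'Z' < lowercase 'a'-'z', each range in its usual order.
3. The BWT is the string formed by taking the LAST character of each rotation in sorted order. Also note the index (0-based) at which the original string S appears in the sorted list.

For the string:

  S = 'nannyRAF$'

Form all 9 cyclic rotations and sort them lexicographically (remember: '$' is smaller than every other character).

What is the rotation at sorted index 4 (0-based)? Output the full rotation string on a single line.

Answer: annyRAF$n

Derivation:
All 9 rotations (rotation i = S[i:]+S[:i]):
  rot[0] = nannyRAF$
  rot[1] = annyRAF$n
  rot[2] = nnyRAF$na
  rot[3] = nyRAF$nan
  rot[4] = yRAF$nann
  rot[5] = RAF$nanny
  rot[6] = AF$nannyR
  rot[7] = F$nannyRA
  rot[8] = $nannyRAF
Sorted (with $ < everything):
  sorted[0] = $nannyRAF
  sorted[1] = AF$nannyR
  sorted[2] = F$nannyRA
  sorted[3] = RAF$nanny
  sorted[4] = annyRAF$n
  sorted[5] = nannyRAF$
  sorted[6] = nnyRAF$na
  sorted[7] = nyRAF$nan
  sorted[8] = yRAF$nann
sorted[4] = annyRAF$n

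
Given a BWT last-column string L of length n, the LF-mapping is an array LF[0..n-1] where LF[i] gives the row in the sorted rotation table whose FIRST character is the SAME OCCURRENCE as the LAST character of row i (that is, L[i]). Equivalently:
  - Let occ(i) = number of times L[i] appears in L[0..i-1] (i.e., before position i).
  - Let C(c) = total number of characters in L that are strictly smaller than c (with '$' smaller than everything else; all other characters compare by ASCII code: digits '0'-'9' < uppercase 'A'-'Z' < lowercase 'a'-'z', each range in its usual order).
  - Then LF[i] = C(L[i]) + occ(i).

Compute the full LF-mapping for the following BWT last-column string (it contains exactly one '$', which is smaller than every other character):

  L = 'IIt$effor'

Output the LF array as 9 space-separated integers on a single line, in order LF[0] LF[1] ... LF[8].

Answer: 1 2 8 0 3 4 5 6 7

Derivation:
Char counts: '$':1, 'I':2, 'e':1, 'f':2, 'o':1, 'r':1, 't':1
C (first-col start): C('$')=0, C('I')=1, C('e')=3, C('f')=4, C('o')=6, C('r')=7, C('t')=8
L[0]='I': occ=0, LF[0]=C('I')+0=1+0=1
L[1]='I': occ=1, LF[1]=C('I')+1=1+1=2
L[2]='t': occ=0, LF[2]=C('t')+0=8+0=8
L[3]='$': occ=0, LF[3]=C('$')+0=0+0=0
L[4]='e': occ=0, LF[4]=C('e')+0=3+0=3
L[5]='f': occ=0, LF[5]=C('f')+0=4+0=4
L[6]='f': occ=1, LF[6]=C('f')+1=4+1=5
L[7]='o': occ=0, LF[7]=C('o')+0=6+0=6
L[8]='r': occ=0, LF[8]=C('r')+0=7+0=7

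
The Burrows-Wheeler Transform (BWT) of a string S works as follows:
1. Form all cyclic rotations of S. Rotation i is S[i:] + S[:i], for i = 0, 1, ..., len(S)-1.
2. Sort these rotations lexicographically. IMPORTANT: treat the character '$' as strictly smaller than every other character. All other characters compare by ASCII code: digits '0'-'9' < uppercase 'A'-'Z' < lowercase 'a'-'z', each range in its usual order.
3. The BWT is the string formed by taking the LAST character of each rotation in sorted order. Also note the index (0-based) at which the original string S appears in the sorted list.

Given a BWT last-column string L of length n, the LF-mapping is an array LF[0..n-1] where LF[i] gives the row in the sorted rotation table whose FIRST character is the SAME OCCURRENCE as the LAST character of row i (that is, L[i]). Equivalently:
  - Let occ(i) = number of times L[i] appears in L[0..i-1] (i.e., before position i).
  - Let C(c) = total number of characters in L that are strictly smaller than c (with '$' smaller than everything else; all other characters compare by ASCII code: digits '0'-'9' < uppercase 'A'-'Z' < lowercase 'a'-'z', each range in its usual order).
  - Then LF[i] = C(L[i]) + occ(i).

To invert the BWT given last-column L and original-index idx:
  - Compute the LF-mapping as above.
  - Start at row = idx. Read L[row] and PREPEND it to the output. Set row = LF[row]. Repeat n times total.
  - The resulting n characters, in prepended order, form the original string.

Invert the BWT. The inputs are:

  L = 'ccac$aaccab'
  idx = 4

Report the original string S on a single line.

LF mapping: 6 7 1 8 0 2 3 9 10 4 5
Walk LF starting at row 4, prepending L[row]:
  step 1: row=4, L[4]='$', prepend. Next row=LF[4]=0
  step 2: row=0, L[0]='c', prepend. Next row=LF[0]=6
  step 3: row=6, L[6]='a', prepend. Next row=LF[6]=3
  step 4: row=3, L[3]='c', prepend. Next row=LF[3]=8
  step 5: row=8, L[8]='c', prepend. Next row=LF[8]=10
  step 6: row=10, L[10]='b', prepend. Next row=LF[10]=5
  step 7: row=5, L[5]='a', prepend. Next row=LF[5]=2
  step 8: row=2, L[2]='a', prepend. Next row=LF[2]=1
  step 9: row=1, L[1]='c', prepend. Next row=LF[1]=7
  step 10: row=7, L[7]='c', prepend. Next row=LF[7]=9
  step 11: row=9, L[9]='a', prepend. Next row=LF[9]=4
Reversed output: accaabccac$

Answer: accaabccac$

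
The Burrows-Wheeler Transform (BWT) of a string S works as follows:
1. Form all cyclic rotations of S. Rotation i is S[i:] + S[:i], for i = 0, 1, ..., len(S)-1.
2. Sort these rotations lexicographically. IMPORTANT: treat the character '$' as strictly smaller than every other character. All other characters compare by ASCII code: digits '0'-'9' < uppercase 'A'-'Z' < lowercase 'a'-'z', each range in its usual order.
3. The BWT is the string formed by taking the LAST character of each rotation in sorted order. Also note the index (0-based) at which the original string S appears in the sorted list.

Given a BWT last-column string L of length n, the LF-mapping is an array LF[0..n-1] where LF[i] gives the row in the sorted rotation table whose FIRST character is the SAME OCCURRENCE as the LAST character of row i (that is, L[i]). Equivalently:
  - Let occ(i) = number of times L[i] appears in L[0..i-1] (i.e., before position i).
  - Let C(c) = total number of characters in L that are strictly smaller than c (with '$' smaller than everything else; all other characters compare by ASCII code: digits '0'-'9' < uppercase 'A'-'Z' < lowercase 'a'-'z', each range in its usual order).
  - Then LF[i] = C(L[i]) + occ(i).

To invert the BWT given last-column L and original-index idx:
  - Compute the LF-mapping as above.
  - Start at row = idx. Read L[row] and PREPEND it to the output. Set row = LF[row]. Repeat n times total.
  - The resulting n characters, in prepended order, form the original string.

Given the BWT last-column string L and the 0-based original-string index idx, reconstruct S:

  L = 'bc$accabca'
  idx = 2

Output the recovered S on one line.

Answer: acaaccbcb$

Derivation:
LF mapping: 4 6 0 1 7 8 2 5 9 3
Walk LF starting at row 2, prepending L[row]:
  step 1: row=2, L[2]='$', prepend. Next row=LF[2]=0
  step 2: row=0, L[0]='b', prepend. Next row=LF[0]=4
  step 3: row=4, L[4]='c', prepend. Next row=LF[4]=7
  step 4: row=7, L[7]='b', prepend. Next row=LF[7]=5
  step 5: row=5, L[5]='c', prepend. Next row=LF[5]=8
  step 6: row=8, L[8]='c', prepend. Next row=LF[8]=9
  step 7: row=9, L[9]='a', prepend. Next row=LF[9]=3
  step 8: row=3, L[3]='a', prepend. Next row=LF[3]=1
  step 9: row=1, L[1]='c', prepend. Next row=LF[1]=6
  step 10: row=6, L[6]='a', prepend. Next row=LF[6]=2
Reversed output: acaaccbcb$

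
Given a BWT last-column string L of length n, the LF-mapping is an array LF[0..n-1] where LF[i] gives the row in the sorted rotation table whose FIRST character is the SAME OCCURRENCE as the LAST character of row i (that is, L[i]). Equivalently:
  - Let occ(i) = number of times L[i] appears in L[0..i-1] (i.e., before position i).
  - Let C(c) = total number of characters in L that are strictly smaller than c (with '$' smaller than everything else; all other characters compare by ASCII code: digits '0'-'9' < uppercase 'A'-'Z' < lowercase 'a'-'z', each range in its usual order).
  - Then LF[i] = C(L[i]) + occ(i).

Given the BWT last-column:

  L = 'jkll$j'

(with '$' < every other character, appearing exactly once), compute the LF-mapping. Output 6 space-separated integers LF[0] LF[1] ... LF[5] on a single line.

Answer: 1 3 4 5 0 2

Derivation:
Char counts: '$':1, 'j':2, 'k':1, 'l':2
C (first-col start): C('$')=0, C('j')=1, C('k')=3, C('l')=4
L[0]='j': occ=0, LF[0]=C('j')+0=1+0=1
L[1]='k': occ=0, LF[1]=C('k')+0=3+0=3
L[2]='l': occ=0, LF[2]=C('l')+0=4+0=4
L[3]='l': occ=1, LF[3]=C('l')+1=4+1=5
L[4]='$': occ=0, LF[4]=C('$')+0=0+0=0
L[5]='j': occ=1, LF[5]=C('j')+1=1+1=2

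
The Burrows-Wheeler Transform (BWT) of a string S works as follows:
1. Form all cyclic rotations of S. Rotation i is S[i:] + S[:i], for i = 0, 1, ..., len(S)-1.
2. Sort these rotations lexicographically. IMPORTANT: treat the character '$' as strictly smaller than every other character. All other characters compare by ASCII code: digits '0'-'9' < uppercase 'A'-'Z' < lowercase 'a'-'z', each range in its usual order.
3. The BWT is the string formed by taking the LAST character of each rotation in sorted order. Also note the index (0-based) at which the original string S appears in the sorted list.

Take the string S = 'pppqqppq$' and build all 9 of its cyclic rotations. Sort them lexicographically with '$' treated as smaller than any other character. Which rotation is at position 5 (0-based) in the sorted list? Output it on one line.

Answer: pqqppq$pp

Derivation:
All 9 rotations (rotation i = S[i:]+S[:i]):
  rot[0] = pppqqppq$
  rot[1] = ppqqppq$p
  rot[2] = pqqppq$pp
  rot[3] = qqppq$ppp
  rot[4] = qppq$pppq
  rot[5] = ppq$pppqq
  rot[6] = pq$pppqqp
  rot[7] = q$pppqqpp
  rot[8] = $pppqqppq
Sorted (with $ < everything):
  sorted[0] = $pppqqppq
  sorted[1] = pppqqppq$
  sorted[2] = ppq$pppqq
  sorted[3] = ppqqppq$p
  sorted[4] = pq$pppqqp
  sorted[5] = pqqppq$pp
  sorted[6] = q$pppqqpp
  sorted[7] = qppq$pppq
  sorted[8] = qqppq$ppp
sorted[5] = pqqppq$pp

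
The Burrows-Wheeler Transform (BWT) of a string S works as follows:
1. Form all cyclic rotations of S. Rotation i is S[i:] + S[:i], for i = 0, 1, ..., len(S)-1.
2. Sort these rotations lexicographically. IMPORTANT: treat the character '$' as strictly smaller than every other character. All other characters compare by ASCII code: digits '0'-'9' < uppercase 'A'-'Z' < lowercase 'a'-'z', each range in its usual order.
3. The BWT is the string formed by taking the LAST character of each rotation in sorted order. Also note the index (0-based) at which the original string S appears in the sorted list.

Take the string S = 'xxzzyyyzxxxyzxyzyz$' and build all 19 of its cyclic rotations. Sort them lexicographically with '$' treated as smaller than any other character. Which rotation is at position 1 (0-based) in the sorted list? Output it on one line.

All 19 rotations (rotation i = S[i:]+S[:i]):
  rot[0] = xxzzyyyzxxxyzxyzyz$
  rot[1] = xzzyyyzxxxyzxyzyz$x
  rot[2] = zzyyyzxxxyzxyzyz$xx
  rot[3] = zyyyzxxxyzxyzyz$xxz
  rot[4] = yyyzxxxyzxyzyz$xxzz
  rot[5] = yyzxxxyzxyzyz$xxzzy
  rot[6] = yzxxxyzxyzyz$xxzzyy
  rot[7] = zxxxyzxyzyz$xxzzyyy
  rot[8] = xxxyzxyzyz$xxzzyyyz
  rot[9] = xxyzxyzyz$xxzzyyyzx
  rot[10] = xyzxyzyz$xxzzyyyzxx
  rot[11] = yzxyzyz$xxzzyyyzxxx
  rot[12] = zxyzyz$xxzzyyyzxxxy
  rot[13] = xyzyz$xxzzyyyzxxxyz
  rot[14] = yzyz$xxzzyyyzxxxyzx
  rot[15] = zyz$xxzzyyyzxxxyzxy
  rot[16] = yz$xxzzyyyzxxxyzxyz
  rot[17] = z$xxzzyyyzxxxyzxyzy
  rot[18] = $xxzzyyyzxxxyzxyzyz
Sorted (with $ < everything):
  sorted[0] = $xxzzyyyzxxxyzxyzyz
  sorted[1] = xxxyzxyzyz$xxzzyyyz
  sorted[2] = xxyzxyzyz$xxzzyyyzx
  sorted[3] = xxzzyyyzxxxyzxyzyz$
  sorted[4] = xyzxyzyz$xxzzyyyzxx
  sorted[5] = xyzyz$xxzzyyyzxxxyz
  sorted[6] = xzzyyyzxxxyzxyzyz$x
  sorted[7] = yyyzxxxyzxyzyz$xxzz
  sorted[8] = yyzxxxyzxyzyz$xxzzy
  sorted[9] = yz$xxzzyyyzxxxyzxyz
  sorted[10] = yzxxxyzxyzyz$xxzzyy
  sorted[11] = yzxyzyz$xxzzyyyzxxx
  sorted[12] = yzyz$xxzzyyyzxxxyzx
  sorted[13] = z$xxzzyyyzxxxyzxyzy
  sorted[14] = zxxxyzxyzyz$xxzzyyy
  sorted[15] = zxyzyz$xxzzyyyzxxxy
  sorted[16] = zyyyzxxxyzxyzyz$xxz
  sorted[17] = zyz$xxzzyyyzxxxyzxy
  sorted[18] = zzyyyzxxxyzxyzyz$xx
sorted[1] = xxxyzxyzyz$xxzzyyyz

Answer: xxxyzxyzyz$xxzzyyyz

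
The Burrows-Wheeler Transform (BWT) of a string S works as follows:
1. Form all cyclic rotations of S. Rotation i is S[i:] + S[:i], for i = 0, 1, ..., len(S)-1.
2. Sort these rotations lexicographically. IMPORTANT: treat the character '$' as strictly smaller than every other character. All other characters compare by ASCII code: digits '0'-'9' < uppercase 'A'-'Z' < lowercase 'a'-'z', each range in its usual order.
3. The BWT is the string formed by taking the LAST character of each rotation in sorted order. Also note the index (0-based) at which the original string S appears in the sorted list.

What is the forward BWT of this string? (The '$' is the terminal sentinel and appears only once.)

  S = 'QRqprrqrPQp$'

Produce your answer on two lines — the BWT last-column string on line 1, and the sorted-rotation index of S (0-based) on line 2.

Answer: pr$PQQqRrqrp
2

Derivation:
All 12 rotations (rotation i = S[i:]+S[:i]):
  rot[0] = QRqprrqrPQp$
  rot[1] = RqprrqrPQp$Q
  rot[2] = qprrqrPQp$QR
  rot[3] = prrqrPQp$QRq
  rot[4] = rrqrPQp$QRqp
  rot[5] = rqrPQp$QRqpr
  rot[6] = qrPQp$QRqprr
  rot[7] = rPQp$QRqprrq
  rot[8] = PQp$QRqprrqr
  rot[9] = Qp$QRqprrqrP
  rot[10] = p$QRqprrqrPQ
  rot[11] = $QRqprrqrPQp
Sorted (with $ < everything):
  sorted[0] = $QRqprrqrPQp  (last char: 'p')
  sorted[1] = PQp$QRqprrqr  (last char: 'r')
  sorted[2] = QRqprrqrPQp$  (last char: '$')
  sorted[3] = Qp$QRqprrqrP  (last char: 'P')
  sorted[4] = RqprrqrPQp$Q  (last char: 'Q')
  sorted[5] = p$QRqprrqrPQ  (last char: 'Q')
  sorted[6] = prrqrPQp$QRq  (last char: 'q')
  sorted[7] = qprrqrPQp$QR  (last char: 'R')
  sorted[8] = qrPQp$QRqprr  (last char: 'r')
  sorted[9] = rPQp$QRqprrq  (last char: 'q')
  sorted[10] = rqrPQp$QRqpr  (last char: 'r')
  sorted[11] = rrqrPQp$QRqp  (last char: 'p')
Last column: pr$PQQqRrqrp
Original string S is at sorted index 2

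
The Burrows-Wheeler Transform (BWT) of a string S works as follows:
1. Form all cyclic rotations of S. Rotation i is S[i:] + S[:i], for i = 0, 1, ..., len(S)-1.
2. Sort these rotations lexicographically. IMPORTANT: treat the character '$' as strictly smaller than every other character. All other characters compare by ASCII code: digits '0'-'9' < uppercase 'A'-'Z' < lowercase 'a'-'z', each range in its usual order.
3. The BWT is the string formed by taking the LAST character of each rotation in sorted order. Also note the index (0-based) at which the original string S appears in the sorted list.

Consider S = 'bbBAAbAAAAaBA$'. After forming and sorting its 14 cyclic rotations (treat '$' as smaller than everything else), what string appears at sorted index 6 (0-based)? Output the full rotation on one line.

All 14 rotations (rotation i = S[i:]+S[:i]):
  rot[0] = bbBAAbAAAAaBA$
  rot[1] = bBAAbAAAAaBA$b
  rot[2] = BAAbAAAAaBA$bb
  rot[3] = AAbAAAAaBA$bbB
  rot[4] = AbAAAAaBA$bbBA
  rot[5] = bAAAAaBA$bbBAA
  rot[6] = AAAAaBA$bbBAAb
  rot[7] = AAAaBA$bbBAAbA
  rot[8] = AAaBA$bbBAAbAA
  rot[9] = AaBA$bbBAAbAAA
  rot[10] = aBA$bbBAAbAAAA
  rot[11] = BA$bbBAAbAAAAa
  rot[12] = A$bbBAAbAAAAaB
  rot[13] = $bbBAAbAAAAaBA
Sorted (with $ < everything):
  sorted[0] = $bbBAAbAAAAaBA
  sorted[1] = A$bbBAAbAAAAaB
  sorted[2] = AAAAaBA$bbBAAb
  sorted[3] = AAAaBA$bbBAAbA
  sorted[4] = AAaBA$bbBAAbAA
  sorted[5] = AAbAAAAaBA$bbB
  sorted[6] = AaBA$bbBAAbAAA
  sorted[7] = AbAAAAaBA$bbBA
  sorted[8] = BA$bbBAAbAAAAa
  sorted[9] = BAAbAAAAaBA$bb
  sorted[10] = aBA$bbBAAbAAAA
  sorted[11] = bAAAAaBA$bbBAA
  sorted[12] = bBAAbAAAAaBA$b
  sorted[13] = bbBAAbAAAAaBA$
sorted[6] = AaBA$bbBAAbAAA

Answer: AaBA$bbBAAbAAA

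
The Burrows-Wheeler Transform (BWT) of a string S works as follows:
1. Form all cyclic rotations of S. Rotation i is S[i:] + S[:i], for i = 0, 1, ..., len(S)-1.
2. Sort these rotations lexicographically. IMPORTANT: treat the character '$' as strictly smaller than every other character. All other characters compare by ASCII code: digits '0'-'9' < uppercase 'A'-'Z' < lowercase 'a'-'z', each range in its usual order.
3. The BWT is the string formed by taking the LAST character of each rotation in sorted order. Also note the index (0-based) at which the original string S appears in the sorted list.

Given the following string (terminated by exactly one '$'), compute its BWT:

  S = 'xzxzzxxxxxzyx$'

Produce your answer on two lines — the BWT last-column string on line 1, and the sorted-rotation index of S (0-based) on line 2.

All 14 rotations (rotation i = S[i:]+S[:i]):
  rot[0] = xzxzzxxxxxzyx$
  rot[1] = zxzzxxxxxzyx$x
  rot[2] = xzzxxxxxzyx$xz
  rot[3] = zzxxxxxzyx$xzx
  rot[4] = zxxxxxzyx$xzxz
  rot[5] = xxxxxzyx$xzxzz
  rot[6] = xxxxzyx$xzxzzx
  rot[7] = xxxzyx$xzxzzxx
  rot[8] = xxzyx$xzxzzxxx
  rot[9] = xzyx$xzxzzxxxx
  rot[10] = zyx$xzxzzxxxxx
  rot[11] = yx$xzxzzxxxxxz
  rot[12] = x$xzxzzxxxxxzy
  rot[13] = $xzxzzxxxxxzyx
Sorted (with $ < everything):
  sorted[0] = $xzxzzxxxxxzyx  (last char: 'x')
  sorted[1] = x$xzxzzxxxxxzy  (last char: 'y')
  sorted[2] = xxxxxzyx$xzxzz  (last char: 'z')
  sorted[3] = xxxxzyx$xzxzzx  (last char: 'x')
  sorted[4] = xxxzyx$xzxzzxx  (last char: 'x')
  sorted[5] = xxzyx$xzxzzxxx  (last char: 'x')
  sorted[6] = xzxzzxxxxxzyx$  (last char: '$')
  sorted[7] = xzyx$xzxzzxxxx  (last char: 'x')
  sorted[8] = xzzxxxxxzyx$xz  (last char: 'z')
  sorted[9] = yx$xzxzzxxxxxz  (last char: 'z')
  sorted[10] = zxxxxxzyx$xzxz  (last char: 'z')
  sorted[11] = zxzzxxxxxzyx$x  (last char: 'x')
  sorted[12] = zyx$xzxzzxxxxx  (last char: 'x')
  sorted[13] = zzxxxxxzyx$xzx  (last char: 'x')
Last column: xyzxxx$xzzzxxx
Original string S is at sorted index 6

Answer: xyzxxx$xzzzxxx
6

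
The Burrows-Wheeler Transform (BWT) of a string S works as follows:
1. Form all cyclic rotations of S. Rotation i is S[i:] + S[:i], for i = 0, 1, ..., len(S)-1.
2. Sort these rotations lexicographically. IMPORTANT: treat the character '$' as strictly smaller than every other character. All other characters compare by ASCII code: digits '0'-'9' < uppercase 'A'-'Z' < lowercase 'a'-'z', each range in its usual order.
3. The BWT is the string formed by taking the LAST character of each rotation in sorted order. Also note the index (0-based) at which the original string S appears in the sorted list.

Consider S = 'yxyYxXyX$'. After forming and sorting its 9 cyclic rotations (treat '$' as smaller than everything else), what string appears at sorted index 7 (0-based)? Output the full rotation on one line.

Answer: yYxXyX$yx

Derivation:
All 9 rotations (rotation i = S[i:]+S[:i]):
  rot[0] = yxyYxXyX$
  rot[1] = xyYxXyX$y
  rot[2] = yYxXyX$yx
  rot[3] = YxXyX$yxy
  rot[4] = xXyX$yxyY
  rot[5] = XyX$yxyYx
  rot[6] = yX$yxyYxX
  rot[7] = X$yxyYxXy
  rot[8] = $yxyYxXyX
Sorted (with $ < everything):
  sorted[0] = $yxyYxXyX
  sorted[1] = X$yxyYxXy
  sorted[2] = XyX$yxyYx
  sorted[3] = YxXyX$yxy
  sorted[4] = xXyX$yxyY
  sorted[5] = xyYxXyX$y
  sorted[6] = yX$yxyYxX
  sorted[7] = yYxXyX$yx
  sorted[8] = yxyYxXyX$
sorted[7] = yYxXyX$yx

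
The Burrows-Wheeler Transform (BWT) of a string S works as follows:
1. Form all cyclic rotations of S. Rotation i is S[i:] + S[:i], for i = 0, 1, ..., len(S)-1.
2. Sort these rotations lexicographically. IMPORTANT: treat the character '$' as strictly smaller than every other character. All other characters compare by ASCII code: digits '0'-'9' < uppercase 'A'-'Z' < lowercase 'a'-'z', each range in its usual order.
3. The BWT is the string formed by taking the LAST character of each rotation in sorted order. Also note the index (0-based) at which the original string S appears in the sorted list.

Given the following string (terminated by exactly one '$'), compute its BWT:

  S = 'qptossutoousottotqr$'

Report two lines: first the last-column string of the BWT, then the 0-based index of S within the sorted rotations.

Answer: rtttsoq$tquosuptooos
7

Derivation:
All 20 rotations (rotation i = S[i:]+S[:i]):
  rot[0] = qptossutoousottotqr$
  rot[1] = ptossutoousottotqr$q
  rot[2] = tossutoousottotqr$qp
  rot[3] = ossutoousottotqr$qpt
  rot[4] = ssutoousottotqr$qpto
  rot[5] = sutoousottotqr$qptos
  rot[6] = utoousottotqr$qptoss
  rot[7] = toousottotqr$qptossu
  rot[8] = oousottotqr$qptossut
  rot[9] = ousottotqr$qptossuto
  rot[10] = usottotqr$qptossutoo
  rot[11] = sottotqr$qptossutoou
  rot[12] = ottotqr$qptossutoous
  rot[13] = ttotqr$qptossutoouso
  rot[14] = totqr$qptossutoousot
  rot[15] = otqr$qptossutoousott
  rot[16] = tqr$qptossutoousotto
  rot[17] = qr$qptossutoousottot
  rot[18] = r$qptossutoousottotq
  rot[19] = $qptossutoousottotqr
Sorted (with $ < everything):
  sorted[0] = $qptossutoousottotqr  (last char: 'r')
  sorted[1] = oousottotqr$qptossut  (last char: 't')
  sorted[2] = ossutoousottotqr$qpt  (last char: 't')
  sorted[3] = otqr$qptossutoousott  (last char: 't')
  sorted[4] = ottotqr$qptossutoous  (last char: 's')
  sorted[5] = ousottotqr$qptossuto  (last char: 'o')
  sorted[6] = ptossutoousottotqr$q  (last char: 'q')
  sorted[7] = qptossutoousottotqr$  (last char: '$')
  sorted[8] = qr$qptossutoousottot  (last char: 't')
  sorted[9] = r$qptossutoousottotq  (last char: 'q')
  sorted[10] = sottotqr$qptossutoou  (last char: 'u')
  sorted[11] = ssutoousottotqr$qpto  (last char: 'o')
  sorted[12] = sutoousottotqr$qptos  (last char: 's')
  sorted[13] = toousottotqr$qptossu  (last char: 'u')
  sorted[14] = tossutoousottotqr$qp  (last char: 'p')
  sorted[15] = totqr$qptossutoousot  (last char: 't')
  sorted[16] = tqr$qptossutoousotto  (last char: 'o')
  sorted[17] = ttotqr$qptossutoouso  (last char: 'o')
  sorted[18] = usottotqr$qptossutoo  (last char: 'o')
  sorted[19] = utoousottotqr$qptoss  (last char: 's')
Last column: rtttsoq$tquosuptooos
Original string S is at sorted index 7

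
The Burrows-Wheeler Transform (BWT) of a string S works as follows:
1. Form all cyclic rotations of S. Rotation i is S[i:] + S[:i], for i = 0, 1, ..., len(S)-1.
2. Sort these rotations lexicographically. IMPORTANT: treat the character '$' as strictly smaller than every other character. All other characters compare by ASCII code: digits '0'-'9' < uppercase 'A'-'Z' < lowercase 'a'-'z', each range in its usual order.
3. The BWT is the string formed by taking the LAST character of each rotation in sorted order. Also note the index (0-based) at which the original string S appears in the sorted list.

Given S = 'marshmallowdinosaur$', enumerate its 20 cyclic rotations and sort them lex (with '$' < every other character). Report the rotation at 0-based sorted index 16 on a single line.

Answer: saur$marshmallowdino

Derivation:
All 20 rotations (rotation i = S[i:]+S[:i]):
  rot[0] = marshmallowdinosaur$
  rot[1] = arshmallowdinosaur$m
  rot[2] = rshmallowdinosaur$ma
  rot[3] = shmallowdinosaur$mar
  rot[4] = hmallowdinosaur$mars
  rot[5] = mallowdinosaur$marsh
  rot[6] = allowdinosaur$marshm
  rot[7] = llowdinosaur$marshma
  rot[8] = lowdinosaur$marshmal
  rot[9] = owdinosaur$marshmall
  rot[10] = wdinosaur$marshmallo
  rot[11] = dinosaur$marshmallow
  rot[12] = inosaur$marshmallowd
  rot[13] = nosaur$marshmallowdi
  rot[14] = osaur$marshmallowdin
  rot[15] = saur$marshmallowdino
  rot[16] = aur$marshmallowdinos
  rot[17] = ur$marshmallowdinosa
  rot[18] = r$marshmallowdinosau
  rot[19] = $marshmallowdinosaur
Sorted (with $ < everything):
  sorted[0] = $marshmallowdinosaur
  sorted[1] = allowdinosaur$marshm
  sorted[2] = arshmallowdinosaur$m
  sorted[3] = aur$marshmallowdinos
  sorted[4] = dinosaur$marshmallow
  sorted[5] = hmallowdinosaur$mars
  sorted[6] = inosaur$marshmallowd
  sorted[7] = llowdinosaur$marshma
  sorted[8] = lowdinosaur$marshmal
  sorted[9] = mallowdinosaur$marsh
  sorted[10] = marshmallowdinosaur$
  sorted[11] = nosaur$marshmallowdi
  sorted[12] = osaur$marshmallowdin
  sorted[13] = owdinosaur$marshmall
  sorted[14] = r$marshmallowdinosau
  sorted[15] = rshmallowdinosaur$ma
  sorted[16] = saur$marshmallowdino
  sorted[17] = shmallowdinosaur$mar
  sorted[18] = ur$marshmallowdinosa
  sorted[19] = wdinosaur$marshmallo
sorted[16] = saur$marshmallowdino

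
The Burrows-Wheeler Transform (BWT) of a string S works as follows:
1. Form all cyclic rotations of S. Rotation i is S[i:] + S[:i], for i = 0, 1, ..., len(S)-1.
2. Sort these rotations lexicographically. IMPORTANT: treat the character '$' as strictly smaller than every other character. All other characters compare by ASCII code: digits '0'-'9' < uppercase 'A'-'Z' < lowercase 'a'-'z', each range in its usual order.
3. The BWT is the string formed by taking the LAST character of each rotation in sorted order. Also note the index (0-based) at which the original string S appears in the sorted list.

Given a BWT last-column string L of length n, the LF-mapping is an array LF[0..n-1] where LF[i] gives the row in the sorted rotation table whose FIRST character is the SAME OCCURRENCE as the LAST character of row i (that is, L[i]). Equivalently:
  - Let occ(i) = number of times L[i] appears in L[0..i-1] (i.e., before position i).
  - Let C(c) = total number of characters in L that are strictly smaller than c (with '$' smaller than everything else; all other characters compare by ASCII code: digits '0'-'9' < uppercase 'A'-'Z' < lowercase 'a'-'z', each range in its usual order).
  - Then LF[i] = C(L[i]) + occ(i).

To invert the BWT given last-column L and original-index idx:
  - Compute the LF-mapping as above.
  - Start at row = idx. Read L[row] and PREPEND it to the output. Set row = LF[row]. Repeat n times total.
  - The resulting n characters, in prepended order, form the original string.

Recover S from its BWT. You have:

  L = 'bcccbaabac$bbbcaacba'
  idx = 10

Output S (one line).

Answer: bbbbccaacabacaaccbb$

Derivation:
LF mapping: 7 14 15 16 8 1 2 9 3 17 0 10 11 12 18 4 5 19 13 6
Walk LF starting at row 10, prepending L[row]:
  step 1: row=10, L[10]='$', prepend. Next row=LF[10]=0
  step 2: row=0, L[0]='b', prepend. Next row=LF[0]=7
  step 3: row=7, L[7]='b', prepend. Next row=LF[7]=9
  step 4: row=9, L[9]='c', prepend. Next row=LF[9]=17
  step 5: row=17, L[17]='c', prepend. Next row=LF[17]=19
  step 6: row=19, L[19]='a', prepend. Next row=LF[19]=6
  step 7: row=6, L[6]='a', prepend. Next row=LF[6]=2
  step 8: row=2, L[2]='c', prepend. Next row=LF[2]=15
  step 9: row=15, L[15]='a', prepend. Next row=LF[15]=4
  step 10: row=4, L[4]='b', prepend. Next row=LF[4]=8
  step 11: row=8, L[8]='a', prepend. Next row=LF[8]=3
  step 12: row=3, L[3]='c', prepend. Next row=LF[3]=16
  step 13: row=16, L[16]='a', prepend. Next row=LF[16]=5
  step 14: row=5, L[5]='a', prepend. Next row=LF[5]=1
  step 15: row=1, L[1]='c', prepend. Next row=LF[1]=14
  step 16: row=14, L[14]='c', prepend. Next row=LF[14]=18
  step 17: row=18, L[18]='b', prepend. Next row=LF[18]=13
  step 18: row=13, L[13]='b', prepend. Next row=LF[13]=12
  step 19: row=12, L[12]='b', prepend. Next row=LF[12]=11
  step 20: row=11, L[11]='b', prepend. Next row=LF[11]=10
Reversed output: bbbbccaacabacaaccbb$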